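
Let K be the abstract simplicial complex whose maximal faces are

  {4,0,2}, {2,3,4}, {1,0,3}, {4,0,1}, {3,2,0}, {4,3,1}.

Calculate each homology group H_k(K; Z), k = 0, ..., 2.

H_0 ≅ Z,  H_1 = 0,  H_2 ≅ Z.

K has 5 vertices, 9 edges, 6 triangles.
rank ∂_0 = 0, rank ∂_1 = 4 ⇒ b_0 = 5 − 0 − 4 = 1; all invariant factors of ∂_1 are 1 so no torsion. So H_0 ≅ Z.
rank ∂_1 = 4, rank ∂_2 = 5 ⇒ b_1 = 9 − 4 − 5 = 0; all invariant factors of ∂_2 are 1 so no torsion. So H_1 ≅ 0.
rank ∂_2 = 5, rank ∂_3 = 0 ⇒ b_2 = 6 − 5 − 0 = 1. So H_2 ≅ Z.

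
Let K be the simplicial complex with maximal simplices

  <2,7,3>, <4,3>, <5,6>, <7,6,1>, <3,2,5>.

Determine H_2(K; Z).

H_2 ≅ 0.

Take the total order 1 < 2 < 3 < 4 < 5 < 6 < 7 on the vertex set. Then K (dimension 2) consists of the simplices:

  0-simplices (7): [1], [2], [3], [4], [5], [6], [7]
  1-simplices (10): [1,6], [1,7], [2,3], [2,5], [2,7], [3,4], [3,5], [3,7], [5,6], [6,7]
  2-simplices (3): [1,6,7], [2,3,5], [2,3,7]

so the chain groups are C_0 ≅ Z^7, C_1 ≅ Z^10, C_2 ≅ Z^3.

Boundary ∂_1: C_1 → C_0 is given by ∂[p,q] = [q] − [p].
The 7×10 boundary matrix has rank 6 and Smith normal form diag(1,1,1,1,1,1).

Boundary ∂_2: C_2 → C_1 acts by ∂[p,q,r] = [q,r] − [p,r] + [p,q]. For instance
  ∂[1,6,7] = [6,7] − [1,7] + [1,6],
  ∂[2,3,7] = [3,7] − [2,7] + [2,3].
This gives a 10×3 integer matrix of rank 3; reducing to Smith normal form yields diagonal entries (1,1,1).

Computing H_k = (kernel of ∂_k) / (image of ∂_{k+1}):

  H_2: rank ker ∂_2 − rank ∂_3 = (3 − 3) − 0 = 0, and there is no ∂_3, so H_2 ≅ 0.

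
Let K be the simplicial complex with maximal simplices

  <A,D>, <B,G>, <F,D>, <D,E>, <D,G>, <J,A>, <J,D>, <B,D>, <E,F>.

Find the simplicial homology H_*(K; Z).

Fix the vertex order A < B < D < E < F < G < J and write every simplex with vertices in increasing order. Then dim K = 1 and the simplices of K are:

  0-simplices (7): A, B, D, E, F, G, J
  1-simplices (9): AD, AJ, BD, BG, DE, DF, DG, DJ, EF

giving chain groups C_0 ≅ Z^7, C_1 ≅ Z^9.

Boundary ∂_1: C_1 → C_0 maps an edge to its endpoints' difference, ∂[p,q] = q − p. For instance
  ∂AD = D − A.
As a 7×9 matrix over Z this has rank 6, with invariant factors (1,1,1,1,1,1).

From H_k ≅ ker(∂_k) / im(∂_{k+1}) we obtain:

  H_0: rank C_0 − rank ∂_1 = 7 − 6 = 1, and the invariant factors of ∂_1 are all 1, so H_0 ≅ Z.
  H_1: rank ker ∂_1 − rank ∂_2 = (9 − 6) − 0 = 3, and there is no ∂_2, so H_1 ≅ Z^3.

H_0 ≅ Z,  H_1 ≅ Z^3.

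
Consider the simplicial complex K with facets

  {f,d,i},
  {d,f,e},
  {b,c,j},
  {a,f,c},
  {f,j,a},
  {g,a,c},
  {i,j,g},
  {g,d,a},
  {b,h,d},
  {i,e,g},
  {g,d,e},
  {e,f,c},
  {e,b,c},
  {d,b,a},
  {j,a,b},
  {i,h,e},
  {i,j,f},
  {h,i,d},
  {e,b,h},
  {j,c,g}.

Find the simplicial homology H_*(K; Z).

H_0 = Z,  H_1 = Z × Z/2,  H_2 = 0.

We work with the vertex ordering a < b < c < d < e < f < g < h < i < j. The simplices of K, each written with vertices in increasing order, are:

  0-simplices (10): a, b, c, d, e, f, g, h, i, j
  1-simplices (30): ab, ac, ad, af, ag, aj, bc, bd, be, bh, bj, ce, cf, cg, cj, de, df, dg, dh, di, ef, eg, eh, ei, fi, fj, gi, gj, hi, ij
  2-simplices (20): abd, abj, acf, acg, adg, afj, bce, bcj, bdh, beh, cef, cgj, def, deg, dfi, dhi, egi, ehi, fij, gij

so the chain groups are C_0 ≅ Z^10, C_1 ≅ Z^30, C_2 ≅ Z^20.

The boundary map ∂_1: C_1 → C_0 sends each edge [p,q] (with p < q) to q − p.
This gives a 10×30 integer matrix of rank 9; reducing to Smith normal form yields diagonal entries (1,1,1,1,1,1,1,1,1).

The boundary map ∂_2: C_2 → C_1 acts by ∂[p,q,r] = [q,r] − [p,r] + [p,q]. For instance
  ∂acf = cf − af + ac,
  ∂bce = ce − be + bc.
The resulting 30×20 matrix has rank 20, and its Smith normal form has invariant factors (1,1,1,1,1,1,1,1,1,1,1,1,1,1,1,1,1,1,1,2).

Computing H_k = (kernel of ∂_k) / (image of ∂_{k+1}):

  H_0: rank C_0 − rank ∂_1 = 10 − 9 = 1, and the invariant factors of ∂_1 are all 1, so H_0 = Z.
  H_1: rank ker ∂_1 − rank ∂_2 = (30 − 9) − 20 = 1, and ∂_2 has invariant factor 2 > 1, so H_1 = Z × Z/2.
  H_2: rank ker ∂_2 − rank ∂_3 = (20 − 20) − 0 = 0, and there is no ∂_3, so H_2 = 0.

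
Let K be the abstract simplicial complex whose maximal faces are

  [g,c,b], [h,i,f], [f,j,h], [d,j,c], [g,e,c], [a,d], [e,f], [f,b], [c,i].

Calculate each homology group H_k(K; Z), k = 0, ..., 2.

H_0 ≅ Z,  H_1 ≅ Z^3,  H_2 = 0.

Take the total order a < b < c < d < e < f < g < h < i < j on the vertex set. Then K (dimension 2) consists of the simplices:

  0-simplices (10): a, b, c, d, e, f, g, h, i, j
  1-simplices (17): ad, bc, bf, bg, cd, ce, cg, ci, cj, dj, ef, eg, fh, fi, fj, hi, hj
  2-simplices (5): bcg, cdj, ceg, fhi, fhj

giving chain groups C_0 ≅ Z^10, C_1 ≅ Z^17, C_2 ≅ Z^5.

The boundary map ∂_1: C_1 → C_0 maps an edge to its endpoints' difference, ∂[p,q] = q − p. For instance
  ∂dj = j − d.
As a 10×17 matrix over Z this has rank 9, with invariant factors (1,1,1,1,1,1,1,1,1).

Boundary ∂_2: C_2 → C_1 acts by ∂[p,q,r] = [q,r] − [p,r] + [p,q]. For instance
  ∂bcg = cg − bg + bc,
  ∂fhi = hi − fi + fh.
The resulting 17×5 matrix has rank 5, and its Smith normal form has invariant factors (1,1,1,1,1).

Computing H_k = (kernel of ∂_k) / (image of ∂_{k+1}):

  H_0: rank C_0 − rank ∂_1 = 10 − 9 = 1, and the invariant factors of ∂_1 are all 1, so H_0 ≅ Z.
  H_1: rank ker ∂_1 − rank ∂_2 = (17 − 9) − 5 = 3, and the invariant factors of ∂_2 are all 1, so H_1 ≅ Z^3.
  H_2: rank ker ∂_2 − rank ∂_3 = (5 − 5) − 0 = 0, and there is no ∂_3, so H_2 ≅ 0.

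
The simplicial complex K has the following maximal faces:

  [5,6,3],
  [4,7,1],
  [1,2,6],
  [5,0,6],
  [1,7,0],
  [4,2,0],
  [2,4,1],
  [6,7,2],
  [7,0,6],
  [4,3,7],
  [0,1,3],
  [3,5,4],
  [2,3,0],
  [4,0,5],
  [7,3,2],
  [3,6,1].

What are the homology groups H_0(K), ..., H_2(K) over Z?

Fix the vertex order 0 < 1 < 2 < 3 < 4 < 5 < 6 < 7 and write every simplex with vertices in increasing order. Then dim K = 2 and the simplices of K are:

  0-simplices (8): [0], [1], [2], [3], [4], [5], [6], [7]
  1-simplices (24): (24 of them)
  2-simplices (16): [0,1,3], [0,1,7], [0,2,3], [0,2,4], [0,4,5], [0,5,6], [0,6,7], [1,2,4], [1,2,6], [1,3,6], [1,4,7], [2,3,7], [2,6,7], [3,4,5], [3,4,7], [3,5,6]

so the chain groups are C_0 ≅ Z^8, C_1 ≅ Z^24, C_2 ≅ Z^16.

∂_1: C_1 → C_0 maps an edge to its endpoints' difference, ∂[p,q] = q − p. For instance
  ∂[4,7] = [7] − [4].
As a 8×24 matrix over Z this has rank 7, with invariant factors (1,1,1,1,1,1,1).

∂_2: C_2 → C_1 acts by ∂[p,q,r] = [q,r] − [p,r] + [p,q]. For instance
  ∂[0,2,4] = [2,4] − [0,4] + [0,2],
  ∂[0,2,3] = [2,3] − [0,3] + [0,2].
The 24×16 boundary matrix has rank 15 and Smith normal form diag(1,1,1,1,1,1,1,1,1,1,1,1,1,1,1).

From H_k ≅ ker(∂_k) / im(∂_{k+1}) we obtain:

  H_0: rank C_0 − rank ∂_1 = 8 − 7 = 1, and the invariant factors of ∂_1 are all 1, so H_0 = Z.
  H_1: rank ker ∂_1 − rank ∂_2 = (24 − 7) − 15 = 2, and the invariant factors of ∂_2 are all 1, so H_1 = Z^2.
  H_2: rank ker ∂_2 − rank ∂_3 = (16 − 15) − 0 = 1, and there is no ∂_3, so H_2 = Z.

(K is a triangulation of the torus T^2.)

H_0 ≅ Z,  H_1 ≅ Z^2,  H_2 ≅ Z.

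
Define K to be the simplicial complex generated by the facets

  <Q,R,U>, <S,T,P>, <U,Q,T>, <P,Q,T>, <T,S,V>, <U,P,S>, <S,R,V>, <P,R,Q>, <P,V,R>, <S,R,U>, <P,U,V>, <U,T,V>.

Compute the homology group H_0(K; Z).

H_0 = Z.

K has 7 vertices, 18 edges, 12 triangles.
rank ∂_0 = 0, rank ∂_1 = 6 ⇒ b_0 = 7 − 0 − 6 = 1; all invariant factors of ∂_1 are 1 so no torsion. So H_0 ≅ Z.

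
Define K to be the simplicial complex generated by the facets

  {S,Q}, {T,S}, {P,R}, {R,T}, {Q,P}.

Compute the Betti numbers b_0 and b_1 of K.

Order the vertices as P < Q < R < S < T. Listing each simplex with vertices in this order, K has dimension 1 with simplices:

  0-simplices (5): P, Q, R, S, T
  1-simplices (5): PQ, PR, QS, RT, ST

Hence C_0 ≅ Z^5, C_1 ≅ Z^5.

∂_1: C_1 → C_0 maps an edge to its endpoints' difference, ∂[p,q] = q − p. For instance
  ∂ST = T − S.
As a 5×5 matrix over Z this has rank 4, with invariant factors (1,1,1,1).

Computing H_k = (kernel of ∂_k) / (image of ∂_{k+1}):

  H_0: rank C_0 − rank ∂_1 = 5 − 4 = 1, and the invariant factors of ∂_1 are all 1, so H_0 = Z.
  H_1: rank ker ∂_1 − rank ∂_2 = (5 − 4) − 0 = 1, and there is no ∂_2, so H_1 = Z.

(K is a triangulation of the circle S^1.)

Hence the Betti numbers are b_0 = 1, b_1 = 1.

b_0 = 1, b_1 = 1.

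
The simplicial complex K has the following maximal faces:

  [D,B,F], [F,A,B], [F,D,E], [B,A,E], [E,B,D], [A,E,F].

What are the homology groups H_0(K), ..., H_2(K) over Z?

K has 5 vertices, 9 edges, 6 triangles.
rank ∂_0 = 0, rank ∂_1 = 4 ⇒ b_0 = 5 − 0 − 4 = 1; all invariant factors of ∂_1 are 1 so no torsion. So H_0 ≅ Z.
rank ∂_1 = 4, rank ∂_2 = 5 ⇒ b_1 = 9 − 4 − 5 = 0; all invariant factors of ∂_2 are 1 so no torsion. So H_1 ≅ 0.
rank ∂_2 = 5, rank ∂_3 = 0 ⇒ b_2 = 6 − 5 − 0 = 1. So H_2 ≅ Z.

H_0 = Z,  H_1 = 0,  H_2 = Z.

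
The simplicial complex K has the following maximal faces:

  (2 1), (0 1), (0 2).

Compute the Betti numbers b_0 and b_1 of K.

Take the total order 0 < 1 < 2 on the vertex set. Then K (dimension 1) consists of the simplices:

  0-simplices (3): [0], [1], [2]
  1-simplices (3): [0,1], [0,2], [1,2]

Hence C_0 ≅ Z^3, C_1 ≅ Z^3.

∂_1: C_1 → C_0 sends each edge [p,q] (with p < q) to q − p. For instance
  ∂[0,2] = [2] − [0].
As a 3×3 matrix over Z this has rank 2, with invariant factors (1,1).

Reading off H_k = ker ∂_k / im ∂_{k+1}:

  H_0: rank C_0 − rank ∂_1 = 3 − 2 = 1, and the invariant factors of ∂_1 are all 1, so H_0 ≅ Z.
  H_1: rank ker ∂_1 − rank ∂_2 = (3 − 2) − 0 = 1, and there is no ∂_2, so H_1 ≅ Z.

Hence the Betti numbers are b_0 = 1, b_1 = 1.

b_0 = 1, b_1 = 1.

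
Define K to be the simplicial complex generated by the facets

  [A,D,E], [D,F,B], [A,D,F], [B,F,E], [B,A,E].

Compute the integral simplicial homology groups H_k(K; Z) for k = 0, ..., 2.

Order the vertices as A < B < D < E < F. Listing each simplex with vertices in this order, K has dimension 2 with simplices:

  0-simplices (5): A, B, D, E, F
  1-simplices (10): AB, AD, AE, AF, BD, BE, BF, DE, DF, EF
  2-simplices (5): ABE, ADE, ADF, BDF, BEF

giving chain groups C_0 ≅ Z^5, C_1 ≅ Z^10, C_2 ≅ Z^5.

Boundary ∂_1: C_1 → C_0 maps an edge to its endpoints' difference, ∂[p,q] = q − p. For instance
  ∂BF = F − B.
The 5×10 boundary matrix has rank 4 and Smith normal form diag(1,1,1,1).

∂_2: C_2 → C_1 maps a triangle to the signed sum of its edges. For instance
  ∂ADF = DF − AF + AD,
  ∂BDF = DF − BF + BD.
This gives a 10×5 integer matrix of rank 5; reducing to Smith normal form yields diagonal entries (1,1,1,1,1).

Now H_k = ker ∂_k / im ∂_{k+1}, so:

  H_0: rank C_0 − rank ∂_1 = 5 − 4 = 1, and the invariant factors of ∂_1 are all 1, so H_0 ≅ Z.
  H_1: rank ker ∂_1 − rank ∂_2 = (10 − 4) − 5 = 1, and the invariant factors of ∂_2 are all 1, so H_1 ≅ Z.
  H_2: rank ker ∂_2 − rank ∂_3 = (5 − 5) − 0 = 0, and there is no ∂_3, so H_2 ≅ 0.

As a check, the Euler characteristic is 5 − 10 + 5 = 0, which agrees with 1 − 1 + 0 = 0.

H_0 ≅ Z,  H_1 ≅ Z,  H_2 = 0.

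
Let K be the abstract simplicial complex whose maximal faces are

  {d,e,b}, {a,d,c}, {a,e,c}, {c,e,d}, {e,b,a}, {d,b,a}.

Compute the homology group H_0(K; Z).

Take the total order a < b < c < d < e on the vertex set. Then K (dimension 2) consists of the simplices:

  0-simplices (5): a, b, c, d, e
  1-simplices (9): ab, ac, ad, ae, bd, be, cd, ce, de
  2-simplices (6): abd, abe, acd, ace, bde, cde

giving chain groups C_0 ≅ Z^5, C_1 ≅ Z^9, C_2 ≅ Z^6.

Boundary ∂_1: C_1 → C_0 sends each edge [p,q] (with p < q) to q − p. For instance
  ∂cd = d − c.
This gives a 5×9 integer matrix of rank 4; reducing to Smith normal form yields diagonal entries (1,1,1,1).

Boundary ∂_2: C_2 → C_1 maps a triangle to the signed sum of its edges. For instance
  ∂acd = cd − ad + ac,
  ∂abe = be − ae + ab.
As a 9×6 matrix over Z this has rank 5, with invariant factors (1,1,1,1,1).

Computing H_k = (kernel of ∂_k) / (image of ∂_{k+1}):

  H_0: rank C_0 − rank ∂_1 = 5 − 4 = 1, and the invariant factors of ∂_1 are all 1, so H_0 = Z.

H_0 ≅ Z.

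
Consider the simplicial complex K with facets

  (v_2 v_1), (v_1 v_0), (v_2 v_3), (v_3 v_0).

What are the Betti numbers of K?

b_0 = 1, b_1 = 1.

We work with the vertex ordering v_0 < v_1 < v_2 < v_3. The simplices of K, each written with vertices in increasing order, are:

  0-simplices (4): [v_0], [v_1], [v_2], [v_3]
  1-simplices (4): [v_0,v_1], [v_0,v_3], [v_1,v_2], [v_2,v_3]

so the chain groups are C_0 ≅ Z^4, C_1 ≅ Z^4.

Boundary ∂_1: C_1 → C_0 is given by ∂[p,q] = [q] − [p]. For instance
  ∂[v_0,v_1] = [v_1] − [v_0].
This gives a 4×4 integer matrix of rank 3; reducing to Smith normal form yields diagonal entries (1,1,1).

Computing H_k = (kernel of ∂_k) / (image of ∂_{k+1}):

  H_0: rank C_0 − rank ∂_1 = 4 − 3 = 1, and the invariant factors of ∂_1 are all 1, so H_0 = Z.
  H_1: rank ker ∂_1 − rank ∂_2 = (4 − 3) − 0 = 1, and there is no ∂_2, so H_1 = Z.

As a check, the Euler characteristic is 4 − 4 = 0, which agrees with 1 − 1 = 0.

Hence the Betti numbers are b_0 = 1, b_1 = 1.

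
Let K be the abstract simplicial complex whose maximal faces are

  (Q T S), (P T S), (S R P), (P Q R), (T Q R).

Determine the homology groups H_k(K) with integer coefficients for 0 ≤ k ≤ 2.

H_0 ≅ Z,  H_1 ≅ Z,  H_2 = 0.

Fix the vertex order P < Q < R < S < T and write every simplex with vertices in increasing order. Then dim K = 2 and the simplices of K are:

  0-simplices (5): P, Q, R, S, T
  1-simplices (10): PQ, PR, PS, PT, QR, QS, QT, RS, RT, ST
  2-simplices (5): PQR, PRS, PST, QRT, QST

so the chain groups are C_0 ≅ Z^5, C_1 ≅ Z^10, C_2 ≅ Z^5.

∂_1: C_1 → C_0 sends each edge [p,q] (with p < q) to q − p. For instance
  ∂RS = S − R.
The resulting 5×10 matrix has rank 4, and its Smith normal form has invariant factors (1,1,1,1).

Boundary ∂_2: C_2 → C_1 acts by ∂[p,q,r] = [q,r] − [p,r] + [p,q]. For instance
  ∂QST = ST − QT + QS,
  ∂PQR = QR − PR + PQ.
The 10×5 boundary matrix has rank 5 and Smith normal form diag(1,1,1,1,1).

Computing H_k = (kernel of ∂_k) / (image of ∂_{k+1}):

  H_0: rank C_0 − rank ∂_1 = 5 − 4 = 1, and the invariant factors of ∂_1 are all 1, so H_0 ≅ Z.
  H_1: rank ker ∂_1 − rank ∂_2 = (10 − 4) − 5 = 1, and the invariant factors of ∂_2 are all 1, so H_1 ≅ Z.
  H_2: rank ker ∂_2 − rank ∂_3 = (5 − 5) − 0 = 0, and there is no ∂_3, so H_2 ≅ 0.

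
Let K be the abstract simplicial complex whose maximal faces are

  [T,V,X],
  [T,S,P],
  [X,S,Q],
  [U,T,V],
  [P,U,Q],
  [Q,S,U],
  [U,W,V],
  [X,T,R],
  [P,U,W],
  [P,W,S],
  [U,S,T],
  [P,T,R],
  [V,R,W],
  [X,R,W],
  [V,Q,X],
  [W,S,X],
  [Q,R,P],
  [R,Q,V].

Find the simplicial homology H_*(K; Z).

H_0 = Z,  H_1 = Z ⊕ Z_2,  H_2 = 0.

Take the total order P < Q < R < S < T < U < V < W < X on the vertex set. Then K (dimension 2) consists of the simplices:

  0-simplices (9): P, Q, R, S, T, U, V, W, X
  1-simplices (27): PQ, PR, PS, PT, PU, PW, QR, QS, QU, QV, QX, RT, RV, RW, RX, ST, SU, SW, SX, TU, TV, TX, UV, UW, VW, VX, WX
  2-simplices (18): PQR, PQU, PRT, PST, PSW, PUW, QRV, QSU, QSX, QVX, RTX, RVW, RWX, STU, SWX, TUV, TVX, UVW

Hence C_0 ≅ Z^9, C_1 ≅ Z^27, C_2 ≅ Z^18.

The boundary map ∂_1: C_1 → C_0 maps an edge to its endpoints' difference, ∂[p,q] = q − p. For instance
  ∂QV = V − Q.
The 9×27 boundary matrix has rank 8 and Smith normal form diag(1,1,1,1,1,1,1,1).

Boundary ∂_2: C_2 → C_1 maps a triangle to the signed sum of its edges. For instance
  ∂UVW = VW − UW + UV,
  ∂TUV = UV − TV + TU.
The resulting 27×18 matrix has rank 18, and its Smith normal form has invariant factors (1,1,1,1,1,1,1,1,1,1,1,1,1,1,1,1,1,2).

Now H_k = ker ∂_k / im ∂_{k+1}, so:

  H_0: rank C_0 − rank ∂_1 = 9 − 8 = 1, and the invariant factors of ∂_1 are all 1, so H_0 = Z.
  H_1: rank ker ∂_1 − rank ∂_2 = (27 − 8) − 18 = 1, and ∂_2 has invariant factor 2 > 1, so H_1 = Z ⊕ Z_2.
  H_2: rank ker ∂_2 − rank ∂_3 = (18 − 18) − 0 = 0, and there is no ∂_3, so H_2 = 0.

As a check, the Euler characteristic is 9 − 27 + 18 = 0, which agrees with 1 − 1 + 0 = 0.
(K is a triangulation of the Klein bottle.)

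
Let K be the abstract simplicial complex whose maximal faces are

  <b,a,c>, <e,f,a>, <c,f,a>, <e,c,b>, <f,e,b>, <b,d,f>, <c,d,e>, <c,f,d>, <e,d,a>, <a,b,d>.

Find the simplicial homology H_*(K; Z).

H_0 = Z,  H_1 = Z/2,  H_2 = 0.

Take the total order a < b < c < d < e < f on the vertex set. Then K (dimension 2) consists of the simplices:

  0-simplices (6): a, b, c, d, e, f
  1-simplices (15): ab, ac, ad, ae, af, bc, bd, be, bf, cd, ce, cf, de, df, ef
  2-simplices (10): abc, abd, acf, ade, aef, bce, bdf, bef, cde, cdf

giving chain groups C_0 ≅ Z^6, C_1 ≅ Z^15, C_2 ≅ Z^10.

∂_1: C_1 → C_0 maps an edge to its endpoints' difference, ∂[p,q] = q − p. For instance
  ∂cf = f − c.
This gives a 6×15 integer matrix of rank 5; reducing to Smith normal form yields diagonal entries (1,1,1,1,1).

∂_2: C_2 → C_1 acts by ∂[p,q,r] = [q,r] − [p,r] + [p,q]. For instance
  ∂bef = ef − bf + be,
  ∂cdf = df − cf + cd.
The 15×10 boundary matrix has rank 10 and Smith normal form diag(1,1,1,1,1,1,1,1,1,2).

Now H_k = ker ∂_k / im ∂_{k+1}, so:

  H_0: rank C_0 − rank ∂_1 = 6 − 5 = 1, and the invariant factors of ∂_1 are all 1, so H_0 ≅ Z.
  H_1: rank ker ∂_1 − rank ∂_2 = (15 − 5) − 10 = 0, and ∂_2 has invariant factor 2 > 1, so H_1 ≅ Z/2.
  H_2: rank ker ∂_2 − rank ∂_3 = (10 − 10) − 0 = 0, and there is no ∂_3, so H_2 ≅ 0.

As a check, the Euler characteristic is 6 − 15 + 10 = 1, which agrees with 1 − 0 + 0 = 1.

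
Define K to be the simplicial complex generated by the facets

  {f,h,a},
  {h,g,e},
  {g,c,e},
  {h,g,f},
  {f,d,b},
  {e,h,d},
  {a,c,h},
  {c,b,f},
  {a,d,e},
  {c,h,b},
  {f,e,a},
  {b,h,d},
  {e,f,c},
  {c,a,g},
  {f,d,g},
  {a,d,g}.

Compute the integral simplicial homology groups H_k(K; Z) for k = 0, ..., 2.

Order the vertices as a < b < c < d < e < f < g < h. Listing each simplex with vertices in this order, K has dimension 2 with simplices:

  0-simplices (8): a, b, c, d, e, f, g, h
  1-simplices (24): ac, ad, ae, af, ag, ah, bc, bd, bf, bh, ce, cf, cg, ch, de, df, dg, dh, ef, eg, eh, fg, fh, gh
  2-simplices (16): acg, ach, ade, adg, aef, afh, bcf, bch, bdf, bdh, cef, ceg, deh, dfg, egh, fgh

Hence C_0 ≅ Z^8, C_1 ≅ Z^24, C_2 ≅ Z^16.

The boundary map ∂_1: C_1 → C_0 is given by ∂[p,q] = [q] − [p]. For instance
  ∂de = e − d.
This gives a 8×24 integer matrix of rank 7; reducing to Smith normal form yields diagonal entries (1,1,1,1,1,1,1).

Boundary ∂_2: C_2 → C_1 acts by ∂[p,q,r] = [q,r] − [p,r] + [p,q]. For instance
  ∂cef = ef − cf + ce,
  ∂dfg = fg − dg + df.
The 24×16 boundary matrix has rank 15 and Smith normal form diag(1,1,1,1,1,1,1,1,1,1,1,1,1,1,1).

Computing H_k = (kernel of ∂_k) / (image of ∂_{k+1}):

  H_0: rank C_0 − rank ∂_1 = 8 − 7 = 1, and the invariant factors of ∂_1 are all 1, so H_0 ≅ Z.
  H_1: rank ker ∂_1 − rank ∂_2 = (24 − 7) − 15 = 2, and the invariant factors of ∂_2 are all 1, so H_1 ≅ Z^2.
  H_2: rank ker ∂_2 − rank ∂_3 = (16 − 15) − 0 = 1, and there is no ∂_3, so H_2 ≅ Z.

H_0 ≅ Z,  H_1 ≅ Z^2,  H_2 ≅ Z.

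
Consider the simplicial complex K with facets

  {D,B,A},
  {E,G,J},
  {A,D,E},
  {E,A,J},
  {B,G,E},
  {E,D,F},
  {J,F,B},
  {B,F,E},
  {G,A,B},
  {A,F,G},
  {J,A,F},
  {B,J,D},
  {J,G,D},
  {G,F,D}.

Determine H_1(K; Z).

Take the total order A < B < D < E < F < G < J on the vertex set. Then K (dimension 2) consists of the simplices:

  0-simplices (7): A, B, D, E, F, G, J
  1-simplices (21): AB, AD, AE, AF, AG, AJ, BD, BE, BF, BG, BJ, DE, DF, DG, DJ, EF, EG, EJ, FG, FJ, GJ
  2-simplices (14): ABD, ABG, ADE, AEJ, AFG, AFJ, BDJ, BEF, BEG, BFJ, DEF, DFG, DGJ, EGJ

Hence C_0 ≅ Z^7, C_1 ≅ Z^21, C_2 ≅ Z^14.

Boundary ∂_1: C_1 → C_0 maps an edge to its endpoints' difference, ∂[p,q] = q − p. For instance
  ∂BF = F − B.
The resulting 7×21 matrix has rank 6, and its Smith normal form has invariant factors (1,1,1,1,1,1).

The boundary map ∂_2: C_2 → C_1 sends each 2-simplex [p,q,r] to [q,r] − [p,r] + [p,q]. For instance
  ∂BEF = EF − BF + BE,
  ∂BDJ = DJ − BJ + BD.
As a 21×14 matrix over Z this has rank 13, with invariant factors (1,1,1,1,1,1,1,1,1,1,1,1,1).

Reading off H_k = ker ∂_k / im ∂_{k+1}:

  H_1: rank ker ∂_1 − rank ∂_2 = (21 − 6) − 13 = 2, and the invariant factors of ∂_2 are all 1, so H_1 ≅ Z^2.

H_1 ≅ Z^2.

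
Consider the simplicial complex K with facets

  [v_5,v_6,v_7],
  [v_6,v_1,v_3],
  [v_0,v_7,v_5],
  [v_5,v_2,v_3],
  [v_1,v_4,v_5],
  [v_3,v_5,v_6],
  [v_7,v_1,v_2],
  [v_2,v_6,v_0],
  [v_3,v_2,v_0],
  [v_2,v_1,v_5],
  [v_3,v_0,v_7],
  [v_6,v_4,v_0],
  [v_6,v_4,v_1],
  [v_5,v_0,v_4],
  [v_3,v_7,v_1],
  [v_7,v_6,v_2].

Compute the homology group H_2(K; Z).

H_2 = Z.

We work with the vertex ordering v_0 < v_1 < v_2 < v_3 < v_4 < v_5 < v_6 < v_7. The simplices of K, each written with vertices in increasing order, are:

  0-simplices (8): [v_0], [v_1], [v_2], [v_3], [v_4], [v_5], [v_6], [v_7]
  1-simplices (24): (24 of them)
  2-simplices (16): (16 of them)

Hence C_0 ≅ Z^8, C_1 ≅ Z^24, C_2 ≅ Z^16.

∂_1: C_1 → C_0 maps an edge to its endpoints' difference, ∂[p,q] = q − p. For instance
  ∂[v_1,v_3] = [v_3] − [v_1].
The 8×24 boundary matrix has rank 7 and Smith normal form diag(1,1,1,1,1,1,1).

The boundary map ∂_2: C_2 → C_1 acts by ∂[p,q,r] = [q,r] − [p,r] + [p,q]. For instance
  ∂[v_1,v_2,v_7] = [v_2,v_7] − [v_1,v_7] + [v_1,v_2],
  ∂[v_1,v_3,v_7] = [v_3,v_7] − [v_1,v_7] + [v_1,v_3].
This gives a 24×16 integer matrix of rank 15; reducing to Smith normal form yields diagonal entries (1,1,1,1,1,1,1,1,1,1,1,1,1,1,1).

Now H_k = ker ∂_k / im ∂_{k+1}, so:

  H_2: rank ker ∂_2 − rank ∂_3 = (16 − 15) − 0 = 1, and there is no ∂_3, so H_2 ≅ Z.

(K is a triangulation of the torus T^2.)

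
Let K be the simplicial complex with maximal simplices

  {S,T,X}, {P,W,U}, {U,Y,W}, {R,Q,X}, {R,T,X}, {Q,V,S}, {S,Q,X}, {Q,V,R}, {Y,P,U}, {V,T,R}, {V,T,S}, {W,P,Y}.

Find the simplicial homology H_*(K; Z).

We work with the vertex ordering P < Q < R < S < T < U < V < W < X < Y. The simplices of K, each written with vertices in increasing order, are:

  0-simplices (10): P, Q, R, S, T, U, V, W, X, Y
  1-simplices (18): PU, PW, PY, QR, QS, QV, QX, RT, RV, RX, ST, SV, SX, TV, TX, UW, UY, WY
  2-simplices (12): PUW, PUY, PWY, QRV, QRX, QSV, QSX, RTV, RTX, STV, STX, UWY

so the chain groups are C_0 ≅ Z^10, C_1 ≅ Z^18, C_2 ≅ Z^12.

∂_1: C_1 → C_0 maps an edge to its endpoints' difference, ∂[p,q] = q − p. For instance
  ∂ST = T − S.
As a 10×18 matrix over Z this has rank 8, with invariant factors (1,1,1,1,1,1,1,1).

∂_2: C_2 → C_1 sends each 2-simplex [p,q,r] to [q,r] − [p,r] + [p,q]. For instance
  ∂STV = TV − SV + ST,
  ∂PUW = UW − PW + PU.
The 18×12 boundary matrix has rank 10 and Smith normal form diag(1,1,1,1,1,1,1,1,1,1).

From H_k ≅ ker(∂_k) / im(∂_{k+1}) we obtain:

  H_0: rank C_0 − rank ∂_1 = 10 − 8 = 2, and the invariant factors of ∂_1 are all 1, so H_0 ≅ Z^2.
  H_1: rank ker ∂_1 − rank ∂_2 = (18 − 8) − 10 = 0, and the invariant factors of ∂_2 are all 1, so H_1 ≅ 0.
  H_2: rank ker ∂_2 − rank ∂_3 = (12 − 10) − 0 = 2, and there is no ∂_3, so H_2 ≅ Z^2.

H_0 ≅ Z^2,  H_1 = 0,  H_2 ≅ Z^2.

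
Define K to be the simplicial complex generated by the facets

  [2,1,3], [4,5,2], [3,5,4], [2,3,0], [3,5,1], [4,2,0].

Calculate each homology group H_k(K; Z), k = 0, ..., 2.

K has 6 vertices, 12 edges, 6 triangles.
rank ∂_0 = 0, rank ∂_1 = 5 ⇒ b_0 = 6 − 0 − 5 = 1; all invariant factors of ∂_1 are 1 so no torsion. So H_0 = Z.
rank ∂_1 = 5, rank ∂_2 = 6 ⇒ b_1 = 12 − 5 − 6 = 1; all invariant factors of ∂_2 are 1 so no torsion. So H_1 = Z.
rank ∂_2 = 6, rank ∂_3 = 0 ⇒ b_2 = 6 − 6 − 0 = 0. So H_2 = 0.

H_0 ≅ Z,  H_1 ≅ Z,  H_2 = 0.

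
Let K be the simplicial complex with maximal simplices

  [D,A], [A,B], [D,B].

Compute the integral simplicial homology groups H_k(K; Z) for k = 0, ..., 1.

H_0 = Z,  H_1 = Z.

We work with the vertex ordering A < B < D. The simplices of K, each written with vertices in increasing order, are:

  0-simplices (3): A, B, D
  1-simplices (3): AB, AD, BD

so the chain groups are C_0 ≅ Z^3, C_1 ≅ Z^3.

∂_1: C_1 → C_0 is given by ∂[p,q] = [q] − [p].
The 3×3 boundary matrix has rank 2 and Smith normal form diag(1,1).

Reading off H_k = ker ∂_k / im ∂_{k+1}:

  H_0: rank C_0 − rank ∂_1 = 3 − 2 = 1, and the invariant factors of ∂_1 are all 1, so H_0 = Z.
  H_1: rank ker ∂_1 − rank ∂_2 = (3 − 2) − 0 = 1, and there is no ∂_2, so H_1 = Z.

As a check, the Euler characteristic is 3 − 3 = 0, which agrees with 1 − 1 = 0.
(K is a triangulation of the circle S^1.)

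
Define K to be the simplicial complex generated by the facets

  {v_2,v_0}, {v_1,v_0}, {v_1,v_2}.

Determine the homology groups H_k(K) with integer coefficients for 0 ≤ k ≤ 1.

H_0 ≅ Z,  H_1 ≅ Z.

Take the total order v_0 < v_1 < v_2 on the vertex set. Then K (dimension 1) consists of the simplices:

  0-simplices (3): [v_0], [v_1], [v_2]
  1-simplices (3): [v_0,v_1], [v_0,v_2], [v_1,v_2]

Hence C_0 ≅ Z^3, C_1 ≅ Z^3.

∂_1: C_1 → C_0 sends each edge [p,q] (with p < q) to q − p. For instance
  ∂[v_0,v_2] = [v_2] − [v_0].
This gives a 3×3 integer matrix of rank 2; reducing to Smith normal form yields diagonal entries (1,1).

Now H_k = ker ∂_k / im ∂_{k+1}, so:

  H_0: rank C_0 − rank ∂_1 = 3 − 2 = 1, and the invariant factors of ∂_1 are all 1, so H_0 = Z.
  H_1: rank ker ∂_1 − rank ∂_2 = (3 − 2) − 0 = 1, and there is no ∂_2, so H_1 = Z.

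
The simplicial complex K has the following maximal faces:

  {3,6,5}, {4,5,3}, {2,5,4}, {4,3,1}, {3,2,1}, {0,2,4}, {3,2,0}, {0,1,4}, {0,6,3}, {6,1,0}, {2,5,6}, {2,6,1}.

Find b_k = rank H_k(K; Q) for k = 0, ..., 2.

We work with the vertex ordering 0 < 1 < 2 < 3 < 4 < 5 < 6. The simplices of K, each written with vertices in increasing order, are:

  0-simplices (7): [0], [1], [2], [3], [4], [5], [6]
  1-simplices (18): [0,1], [0,2], [0,3], [0,4], [0,6], [1,2], [1,3], [1,4], [1,6], [2,3], [2,4], [2,5], [2,6], [3,4], [3,5], [3,6], [4,5], [5,6]
  2-simplices (12): [0,1,4], [0,1,6], [0,2,3], [0,2,4], [0,3,6], [1,2,3], [1,2,6], [1,3,4], [2,4,5], [2,5,6], [3,4,5], [3,5,6]

Hence C_0 ≅ Z^7, C_1 ≅ Z^18, C_2 ≅ Z^12.

Boundary ∂_1: C_1 → C_0 sends each edge [p,q] (with p < q) to q − p.
The 7×18 boundary matrix has rank 6 and Smith normal form diag(1,1,1,1,1,1).

The boundary map ∂_2: C_2 → C_1 maps a triangle to the signed sum of its edges. For instance
  ∂[2,4,5] = [4,5] − [2,5] + [2,4],
  ∂[1,2,6] = [2,6] − [1,6] + [1,2].
The resulting 18×12 matrix has rank 12, and its Smith normal form has invariant factors (1,1,1,1,1,1,1,1,1,1,1,2).

Now H_k = ker ∂_k / im ∂_{k+1}, so:

  H_0: rank C_0 − rank ∂_1 = 7 − 6 = 1, and the invariant factors of ∂_1 are all 1, so H_0 ≅ Z.
  H_1: rank ker ∂_1 − rank ∂_2 = (18 − 6) − 12 = 0, and ∂_2 has invariant factor 2 > 1, so H_1 ≅ Z/2.
  H_2: rank ker ∂_2 − rank ∂_3 = (12 − 12) − 0 = 0, and there is no ∂_3, so H_2 ≅ 0.

(K is a triangulation of the real projective plane RP^2.)

Hence the Betti numbers are b_0 = 1, b_1 = 0, b_2 = 0.

b_0 = 1, b_1 = 0, b_2 = 0.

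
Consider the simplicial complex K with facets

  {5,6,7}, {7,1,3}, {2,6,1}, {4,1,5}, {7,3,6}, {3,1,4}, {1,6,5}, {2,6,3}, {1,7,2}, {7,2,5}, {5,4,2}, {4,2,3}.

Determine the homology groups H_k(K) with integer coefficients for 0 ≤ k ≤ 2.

H_0 ≅ Z,  H_1 ≅ Z/2,  H_2 = 0.

Fix the vertex order 1 < 2 < 3 < 4 < 5 < 6 < 7 and write every simplex with vertices in increasing order. Then dim K = 2 and the simplices of K are:

  0-simplices (7): [1], [2], [3], [4], [5], [6], [7]
  1-simplices (18): [1,2], [1,3], [1,4], [1,5], [1,6], [1,7], [2,3], [2,4], [2,5], [2,6], [2,7], [3,4], [3,6], [3,7], [4,5], [5,6], [5,7], [6,7]
  2-simplices (12): [1,2,6], [1,2,7], [1,3,4], [1,3,7], [1,4,5], [1,5,6], [2,3,4], [2,3,6], [2,4,5], [2,5,7], [3,6,7], [5,6,7]

so the chain groups are C_0 ≅ Z^7, C_1 ≅ Z^18, C_2 ≅ Z^12.

Boundary ∂_1: C_1 → C_0 sends each edge [p,q] (with p < q) to q − p. For instance
  ∂[1,4] = [4] − [1].
This gives a 7×18 integer matrix of rank 6; reducing to Smith normal form yields diagonal entries (1,1,1,1,1,1).

The boundary map ∂_2: C_2 → C_1 sends each 2-simplex [p,q,r] to [q,r] − [p,r] + [p,q]. For instance
  ∂[1,5,6] = [5,6] − [1,6] + [1,5],
  ∂[1,3,7] = [3,7] − [1,7] + [1,3].
The 18×12 boundary matrix has rank 12 and Smith normal form diag(1,1,1,1,1,1,1,1,1,1,1,2).

Now H_k = ker ∂_k / im ∂_{k+1}, so:

  H_0: rank C_0 − rank ∂_1 = 7 − 6 = 1, and the invariant factors of ∂_1 are all 1, so H_0 ≅ Z.
  H_1: rank ker ∂_1 − rank ∂_2 = (18 − 6) − 12 = 0, and ∂_2 has invariant factor 2 > 1, so H_1 ≅ Z/2.
  H_2: rank ker ∂_2 − rank ∂_3 = (12 − 12) − 0 = 0, and there is no ∂_3, so H_2 ≅ 0.

(K is a triangulation of the real projective plane RP^2.)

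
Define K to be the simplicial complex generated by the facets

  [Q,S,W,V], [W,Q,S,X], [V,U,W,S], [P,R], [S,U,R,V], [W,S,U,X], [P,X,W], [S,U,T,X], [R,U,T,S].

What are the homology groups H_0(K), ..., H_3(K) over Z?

H_0 ≅ Z,  H_1 ≅ Z,  H_2 = 0,  H_3 = 0.

Fix the vertex order P < Q < R < S < T < U < V < W < X and write every simplex with vertices in increasing order. Then dim K = 3 and the simplices of K are:

  0-simplices (9): P, Q, R, S, T, U, V, W, X
  1-simplices (23): PR, PW, PX, QS, QV, QW, QX, RS, RT, RU, RV, ST, SU, SV, SW, SX, TU, TX, UV, UW, UX, VW, WX
  2-simplices (21): PWX, QSV, QSW, QSX, QVW, QWX, RST, RSU, RSV, RTU, RUV, STU, STX, SUV, SUW, SUX, SVW, SWX, TUX, UVW, UWX
  3-simplices (7): QSVW, QSWX, RSTU, RSUV, STUX, SUVW, SUWX

giving chain groups C_0 ≅ Z^9, C_1 ≅ Z^23, C_2 ≅ Z^21, C_3 ≅ Z^7.

The boundary map ∂_1: C_1 → C_0 maps an edge to its endpoints' difference, ∂[p,q] = q − p. For instance
  ∂RV = V − R.
The resulting 9×23 matrix has rank 8, and its Smith normal form has invariant factors (1,1,1,1,1,1,1,1).

∂_2: C_2 → C_1 maps a triangle to the signed sum of its edges. For instance
  ∂UWX = WX − UX + UW,
  ∂RTU = TU − RU + RT.
This gives a 23×21 integer matrix of rank 14; reducing to Smith normal form yields diagonal entries (1,1,1,1,1,1,1,1,1,1,1,1,1,1).

The boundary map ∂_3: C_3 → C_2 sends each 3-simplex σ to the alternating sum Σ_i (−1)^i (σ with its i-th vertex removed). For instance
  ∂RSTU = STU − RTU + RSU − RST,
  ∂SUWX = UWX − SWX + SUX − SUW.
This gives a 21×7 integer matrix of rank 7; reducing to Smith normal form yields diagonal entries (1,1,1,1,1,1,1).

Computing H_k = (kernel of ∂_k) / (image of ∂_{k+1}):

  H_0: rank C_0 − rank ∂_1 = 9 − 8 = 1, and the invariant factors of ∂_1 are all 1, so H_0 = Z.
  H_1: rank ker ∂_1 − rank ∂_2 = (23 − 8) − 14 = 1, and the invariant factors of ∂_2 are all 1, so H_1 = Z.
  H_2: rank ker ∂_2 − rank ∂_3 = (21 − 14) − 7 = 0, and the invariant factors of ∂_3 are all 1, so H_2 = 0.
  H_3: rank ker ∂_3 − rank ∂_4 = (7 − 7) − 0 = 0, and there is no ∂_4, so H_3 = 0.

As a check, the Euler characteristic is 9 − 23 + 21 − 7 = 0, which agrees with 1 − 1 + 0 − 0 = 0.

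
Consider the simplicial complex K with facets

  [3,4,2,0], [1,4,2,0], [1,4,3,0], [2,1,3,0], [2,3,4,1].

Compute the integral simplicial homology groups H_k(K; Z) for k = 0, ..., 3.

H_0 = Z,  H_1 = 0,  H_2 = 0,  H_3 = Z.

Take the total order 0 < 1 < 2 < 3 < 4 on the vertex set. Then K (dimension 3) consists of the simplices:

  0-simplices (5): [0], [1], [2], [3], [4]
  1-simplices (10): [0,1], [0,2], [0,3], [0,4], [1,2], [1,3], [1,4], [2,3], [2,4], [3,4]
  2-simplices (10): [0,1,2], [0,1,3], [0,1,4], [0,2,3], [0,2,4], [0,3,4], [1,2,3], [1,2,4], [1,3,4], [2,3,4]
  3-simplices (5): [0,1,2,3], [0,1,2,4], [0,1,3,4], [0,2,3,4], [1,2,3,4]

giving chain groups C_0 ≅ Z^5, C_1 ≅ Z^10, C_2 ≅ Z^10, C_3 ≅ Z^5.

Boundary ∂_1: C_1 → C_0 maps an edge to its endpoints' difference, ∂[p,q] = q − p. For instance
  ∂[2,4] = [4] − [2].
This gives a 5×10 integer matrix of rank 4; reducing to Smith normal form yields diagonal entries (1,1,1,1).

∂_2: C_2 → C_1 acts by ∂[p,q,r] = [q,r] − [p,r] + [p,q]. For instance
  ∂[0,1,3] = [1,3] − [0,3] + [0,1],
  ∂[0,1,4] = [1,4] − [0,4] + [0,1].
The resulting 10×10 matrix has rank 6, and its Smith normal form has invariant factors (1,1,1,1,1,1).

The boundary map ∂_3: C_3 → C_2 sends each 3-simplex σ to the alternating sum Σ_i (−1)^i (σ with its i-th vertex removed). For instance
  ∂[0,2,3,4] = [2,3,4] − [0,3,4] + [0,2,4] − [0,2,3],
  ∂[0,1,2,4] = [1,2,4] − [0,2,4] + [0,1,4] − [0,1,2].
The 10×5 boundary matrix has rank 4 and Smith normal form diag(1,1,1,1).

Reading off H_k = ker ∂_k / im ∂_{k+1}:

  H_0: rank C_0 − rank ∂_1 = 5 − 4 = 1, and the invariant factors of ∂_1 are all 1, so H_0 = Z.
  H_1: rank ker ∂_1 − rank ∂_2 = (10 − 4) − 6 = 0, and the invariant factors of ∂_2 are all 1, so H_1 = 0.
  H_2: rank ker ∂_2 − rank ∂_3 = (10 − 6) − 4 = 0, and the invariant factors of ∂_3 are all 1, so H_2 = 0.
  H_3: rank ker ∂_3 − rank ∂_4 = (5 − 4) − 0 = 1, and there is no ∂_4, so H_3 = Z.

(K is a triangulation of the 3-sphere S^3.)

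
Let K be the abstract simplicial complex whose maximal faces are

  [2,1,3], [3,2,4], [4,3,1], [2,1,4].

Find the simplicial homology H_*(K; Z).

Order the vertices as 1 < 2 < 3 < 4. Listing each simplex with vertices in this order, K has dimension 2 with simplices:

  0-simplices (4): [1], [2], [3], [4]
  1-simplices (6): [1,2], [1,3], [1,4], [2,3], [2,4], [3,4]
  2-simplices (4): [1,2,3], [1,2,4], [1,3,4], [2,3,4]

giving chain groups C_0 ≅ Z^4, C_1 ≅ Z^6, C_2 ≅ Z^4.

∂_1: C_1 → C_0 sends each edge [p,q] (with p < q) to q − p. For instance
  ∂[1,3] = [3] − [1].
This gives a 4×6 integer matrix of rank 3; reducing to Smith normal form yields diagonal entries (1,1,1).

The boundary map ∂_2: C_2 → C_1 acts by ∂[p,q,r] = [q,r] − [p,r] + [p,q]. For instance
  ∂[2,3,4] = [3,4] − [2,4] + [2,3],
  ∂[1,2,4] = [2,4] − [1,4] + [1,2].
The 6×4 boundary matrix has rank 3 and Smith normal form diag(1,1,1).

Reading off H_k = ker ∂_k / im ∂_{k+1}:

  H_0: rank C_0 − rank ∂_1 = 4 − 3 = 1, and the invariant factors of ∂_1 are all 1, so H_0 ≅ Z.
  H_1: rank ker ∂_1 − rank ∂_2 = (6 − 3) − 3 = 0, and the invariant factors of ∂_2 are all 1, so H_1 ≅ 0.
  H_2: rank ker ∂_2 − rank ∂_3 = (4 − 3) − 0 = 1, and there is no ∂_3, so H_2 ≅ Z.

H_0 ≅ Z,  H_1 = 0,  H_2 ≅ Z.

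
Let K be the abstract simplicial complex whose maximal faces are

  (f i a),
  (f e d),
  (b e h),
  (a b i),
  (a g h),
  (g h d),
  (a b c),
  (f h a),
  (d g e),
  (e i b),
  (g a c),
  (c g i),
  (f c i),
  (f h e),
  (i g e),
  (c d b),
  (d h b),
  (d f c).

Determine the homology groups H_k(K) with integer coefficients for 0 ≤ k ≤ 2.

H_0 ≅ Z,  H_1 ≅ Z ⊕ Z/2,  H_2 = 0.

Fix the vertex order a < b < c < d < e < f < g < h < i and write every simplex with vertices in increasing order. Then dim K = 2 and the simplices of K are:

  0-simplices (9): a, b, c, d, e, f, g, h, i
  1-simplices (27): ab, ac, af, ag, ah, ai, bc, bd, be, bh, bi, cd, cf, cg, ci, de, df, dg, dh, ef, eg, eh, ei, fh, fi, gh, gi
  2-simplices (18): abc, abi, acg, afh, afi, agh, bcd, bdh, beh, bei, cdf, cfi, cgi, def, deg, dgh, efh, egi

so the chain groups are C_0 ≅ Z^9, C_1 ≅ Z^27, C_2 ≅ Z^18.

Boundary ∂_1: C_1 → C_0 is given by ∂[p,q] = [q] − [p]. For instance
  ∂dh = h − d.
This gives a 9×27 integer matrix of rank 8; reducing to Smith normal form yields diagonal entries (1,1,1,1,1,1,1,1).

Boundary ∂_2: C_2 → C_1 sends each 2-simplex [p,q,r] to [q,r] − [p,r] + [p,q]. For instance
  ∂abc = bc − ac + ab,
  ∂afh = fh − ah + af.
The 27×18 boundary matrix has rank 18 and Smith normal form diag(1,1,1,1,1,1,1,1,1,1,1,1,1,1,1,1,1,2).

From H_k ≅ ker(∂_k) / im(∂_{k+1}) we obtain:

  H_0: rank C_0 − rank ∂_1 = 9 − 8 = 1, and the invariant factors of ∂_1 are all 1, so H_0 ≅ Z.
  H_1: rank ker ∂_1 − rank ∂_2 = (27 − 8) − 18 = 1, and ∂_2 has invariant factor 2 > 1, so H_1 ≅ Z ⊕ Z/2.
  H_2: rank ker ∂_2 − rank ∂_3 = (18 − 18) − 0 = 0, and there is no ∂_3, so H_2 ≅ 0.

As a check, the Euler characteristic is 9 − 27 + 18 = 0, which agrees with 1 − 1 + 0 = 0.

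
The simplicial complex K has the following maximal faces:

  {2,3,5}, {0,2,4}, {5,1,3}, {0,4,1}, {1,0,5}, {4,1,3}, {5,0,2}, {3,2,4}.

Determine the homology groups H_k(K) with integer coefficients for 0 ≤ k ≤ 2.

We work with the vertex ordering 0 < 1 < 2 < 3 < 4 < 5. The simplices of K, each written with vertices in increasing order, are:

  0-simplices (6): [0], [1], [2], [3], [4], [5]
  1-simplices (12): [0,1], [0,2], [0,4], [0,5], [1,3], [1,4], [1,5], [2,3], [2,4], [2,5], [3,4], [3,5]
  2-simplices (8): [0,1,4], [0,1,5], [0,2,4], [0,2,5], [1,3,4], [1,3,5], [2,3,4], [2,3,5]

Hence C_0 ≅ Z^6, C_1 ≅ Z^12, C_2 ≅ Z^8.

The boundary map ∂_1: C_1 → C_0 maps an edge to its endpoints' difference, ∂[p,q] = q − p. For instance
  ∂[2,4] = [4] − [2].
As a 6×12 matrix over Z this has rank 5, with invariant factors (1,1,1,1,1).

∂_2: C_2 → C_1 sends each 2-simplex [p,q,r] to [q,r] − [p,r] + [p,q]. For instance
  ∂[0,1,5] = [1,5] − [0,5] + [0,1],
  ∂[2,3,4] = [3,4] − [2,4] + [2,3].
This gives a 12×8 integer matrix of rank 7; reducing to Smith normal form yields diagonal entries (1,1,1,1,1,1,1).

Reading off H_k = ker ∂_k / im ∂_{k+1}:

  H_0: rank C_0 − rank ∂_1 = 6 − 5 = 1, and the invariant factors of ∂_1 are all 1, so H_0 ≅ Z.
  H_1: rank ker ∂_1 − rank ∂_2 = (12 − 5) − 7 = 0, and the invariant factors of ∂_2 are all 1, so H_1 ≅ 0.
  H_2: rank ker ∂_2 − rank ∂_3 = (8 − 7) − 0 = 1, and there is no ∂_3, so H_2 ≅ Z.

H_0 = Z,  H_1 = 0,  H_2 = Z.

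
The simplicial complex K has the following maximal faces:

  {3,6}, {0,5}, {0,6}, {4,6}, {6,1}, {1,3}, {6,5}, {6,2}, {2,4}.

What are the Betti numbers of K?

We work with the vertex ordering 0 < 1 < 2 < 3 < 4 < 5 < 6. The simplices of K, each written with vertices in increasing order, are:

  0-simplices (7): [0], [1], [2], [3], [4], [5], [6]
  1-simplices (9): [0,5], [0,6], [1,3], [1,6], [2,4], [2,6], [3,6], [4,6], [5,6]

Hence C_0 ≅ Z^7, C_1 ≅ Z^9.

∂_1: C_1 → C_0 is given by ∂[p,q] = [q] − [p].
As a 7×9 matrix over Z this has rank 6, with invariant factors (1,1,1,1,1,1).

From H_k ≅ ker(∂_k) / im(∂_{k+1}) we obtain:

  H_0: rank C_0 − rank ∂_1 = 7 − 6 = 1, and the invariant factors of ∂_1 are all 1, so H_0 ≅ Z.
  H_1: rank ker ∂_1 − rank ∂_2 = (9 − 6) − 0 = 3, and there is no ∂_2, so H_1 ≅ Z^3.

As a check, the Euler characteristic is 7 − 9 = -2, which agrees with 1 − 3 = -2.

Hence the Betti numbers are b_0 = 1, b_1 = 3.

b_0 = 1, b_1 = 3.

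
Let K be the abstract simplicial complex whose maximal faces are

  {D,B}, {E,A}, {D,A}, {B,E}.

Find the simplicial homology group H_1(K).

Order the vertices as A < B < D < E. Listing each simplex with vertices in this order, K has dimension 1 with simplices:

  0-simplices (4): A, B, D, E
  1-simplices (4): AD, AE, BD, BE

giving chain groups C_0 ≅ Z^4, C_1 ≅ Z^4.

The boundary map ∂_1: C_1 → C_0 sends each edge [p,q] (with p < q) to q − p. For instance
  ∂BE = E − B.
The 4×4 boundary matrix has rank 3 and Smith normal form diag(1,1,1).

From H_k ≅ ker(∂_k) / im(∂_{k+1}) we obtain:

  H_1: rank ker ∂_1 − rank ∂_2 = (4 − 3) − 0 = 1, and there is no ∂_2, so H_1 ≅ Z.

H_1 ≅ Z.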